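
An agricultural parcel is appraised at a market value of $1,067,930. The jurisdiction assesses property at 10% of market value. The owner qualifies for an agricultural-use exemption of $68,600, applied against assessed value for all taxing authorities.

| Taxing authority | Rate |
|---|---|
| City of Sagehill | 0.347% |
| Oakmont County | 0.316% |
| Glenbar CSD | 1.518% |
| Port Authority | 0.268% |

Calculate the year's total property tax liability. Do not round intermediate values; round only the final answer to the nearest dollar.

Assessed value = $1,067,930 × 0.1 = $106,793
Taxable value = $106,793 − $68,600 = $38,193
City of Sagehill: $38,193 × 0.00347 = $132.52971
Oakmont County: $38,193 × 0.00316 = $120.68988
Glenbar CSD: $38,193 × 0.01518 = $579.76974
Port Authority: $38,193 × 0.00268 = $102.35724
Total = $132.52971 + $120.68988 + $579.76974 + $102.35724 = $935.34657

$935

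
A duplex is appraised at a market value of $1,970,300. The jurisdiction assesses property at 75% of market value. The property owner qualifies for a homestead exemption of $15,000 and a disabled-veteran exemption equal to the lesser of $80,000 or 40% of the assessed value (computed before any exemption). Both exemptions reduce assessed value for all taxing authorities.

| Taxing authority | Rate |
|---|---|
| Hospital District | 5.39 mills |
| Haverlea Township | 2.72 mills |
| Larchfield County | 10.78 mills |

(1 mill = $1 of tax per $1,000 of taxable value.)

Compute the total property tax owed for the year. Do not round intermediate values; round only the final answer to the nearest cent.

Assessed value = $1,970,300 × 0.75 = $1,477,725
Disabled-veteran exemption = min($80,000, 40% × $1,477,725) = min($80,000, $591,090) = $80,000 (dollar cap binds)
Taxable value = $1,477,725 − $15,000 − $80,000 = $1,382,725
Hospital District: $1,382,725 × 0.00539 = $7,452.88775
Haverlea Township: $1,382,725 × 0.00272 = $3,761.012
Larchfield County: $1,382,725 × 0.01078 = $14,905.7755
Total = $26,119.67525

$26,119.68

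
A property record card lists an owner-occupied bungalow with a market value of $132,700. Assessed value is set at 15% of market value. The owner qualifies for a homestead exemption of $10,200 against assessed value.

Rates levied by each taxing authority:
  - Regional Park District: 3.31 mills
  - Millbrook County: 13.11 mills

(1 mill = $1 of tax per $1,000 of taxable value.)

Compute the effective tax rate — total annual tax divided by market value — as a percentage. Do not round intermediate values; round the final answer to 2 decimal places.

0.12%

Assessed value = $132,700 × 0.15 = $19,905
Taxable value = $19,905 − $10,200 = $9,705
Regional Park District: $9,705 × 0.00331 = $32.12355
Millbrook County: $9,705 × 0.01311 = $127.23255
Total tax = $159.3561
Effective rate = $159.3561 ÷ $132,700 = 0.12% of market value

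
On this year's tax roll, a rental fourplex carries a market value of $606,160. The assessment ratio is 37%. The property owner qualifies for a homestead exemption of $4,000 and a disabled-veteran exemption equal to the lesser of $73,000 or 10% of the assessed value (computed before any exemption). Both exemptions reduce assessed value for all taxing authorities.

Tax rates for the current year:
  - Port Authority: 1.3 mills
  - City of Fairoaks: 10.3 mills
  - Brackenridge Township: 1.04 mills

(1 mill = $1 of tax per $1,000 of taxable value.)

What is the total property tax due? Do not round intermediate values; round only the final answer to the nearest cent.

$2,500.84

Assessed value = $606,160 × 0.37 = $224,279.2
Disabled-veteran exemption = min($73,000, 10% × $224,279.2) = min($73,000, $22,427.92) = $22,427.92 (percentage binds)
Taxable value = $224,279.2 − $4,000 − $22,427.92 = $197,851.28
Port Authority: $197,851.28 × 0.0013 = $257.206664
City of Fairoaks: $197,851.28 × 0.0103 = $2,037.868184
Brackenridge Township: $197,851.28 × 0.00104 = $205.7653312
Total = $2,500.8401792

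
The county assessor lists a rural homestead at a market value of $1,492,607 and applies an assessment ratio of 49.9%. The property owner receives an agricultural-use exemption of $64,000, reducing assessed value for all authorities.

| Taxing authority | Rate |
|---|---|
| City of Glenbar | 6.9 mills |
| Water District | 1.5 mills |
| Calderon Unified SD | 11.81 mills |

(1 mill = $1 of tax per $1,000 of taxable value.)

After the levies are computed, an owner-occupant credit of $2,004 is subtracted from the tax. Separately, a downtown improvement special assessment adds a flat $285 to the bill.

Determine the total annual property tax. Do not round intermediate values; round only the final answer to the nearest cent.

Assessed value = $1,492,607 × 0.499 = $744,810.893
Taxable value = $744,810.893 − $64,000 = $680,810.893
City of Glenbar: $680,810.893 × 0.0069 = $4,697.5951617
Water District: $680,810.893 × 0.0015 = $1,021.2163395
Calderon Unified SD: $680,810.893 × 0.01181 = $8,040.37664633
Levies subtotal = $13,759.18814753
After credit = $13,759.18814753 − $2,004 = $11,755.18814753
Total = $11,755.18814753 + $285 = $12,040.18814753

$12,040.19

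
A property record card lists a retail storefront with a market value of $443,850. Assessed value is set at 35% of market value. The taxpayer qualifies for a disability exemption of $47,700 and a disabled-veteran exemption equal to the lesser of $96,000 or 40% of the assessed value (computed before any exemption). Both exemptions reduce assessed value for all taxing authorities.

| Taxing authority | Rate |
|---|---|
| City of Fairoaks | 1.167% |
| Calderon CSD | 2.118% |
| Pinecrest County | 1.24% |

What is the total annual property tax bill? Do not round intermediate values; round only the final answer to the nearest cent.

Assessed value = $443,850 × 0.35 = $155,347.5
Disabled-veteran exemption = min($96,000, 40% × $155,347.5) = min($96,000, $62,139) = $62,139 (percentage binds)
Taxable value = $155,347.5 − $47,700 − $62,139 = $45,508.5
City of Fairoaks: $45,508.5 × 0.01167 = $531.084195
Calderon CSD: $45,508.5 × 0.02118 = $963.87003
Pinecrest County: $45,508.5 × 0.0124 = $564.3054
Total = $2,059.259625

$2,059.26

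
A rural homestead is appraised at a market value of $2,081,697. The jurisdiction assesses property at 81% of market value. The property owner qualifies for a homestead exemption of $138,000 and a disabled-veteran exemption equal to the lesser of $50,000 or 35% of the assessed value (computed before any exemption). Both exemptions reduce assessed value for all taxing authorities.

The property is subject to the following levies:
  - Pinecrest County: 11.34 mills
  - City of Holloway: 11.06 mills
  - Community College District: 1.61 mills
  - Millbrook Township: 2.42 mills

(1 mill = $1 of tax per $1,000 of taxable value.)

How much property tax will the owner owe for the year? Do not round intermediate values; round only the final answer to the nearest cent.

Assessed value = $2,081,697 × 0.81 = $1,686,174.57
Disabled-veteran exemption = min($50,000, 35% × $1,686,174.57) = min($50,000, $590,161.0995) = $50,000 (dollar cap binds)
Taxable value = $1,686,174.57 − $138,000 − $50,000 = $1,498,174.57
Pinecrest County: $1,498,174.57 × 0.01134 = $16,989.2996238
City of Holloway: $1,498,174.57 × 0.01106 = $16,569.8107442
Community College District: $1,498,174.57 × 0.00161 = $2,412.0610577
Millbrook Township: $1,498,174.57 × 0.00242 = $3,625.5824594
Total = $39,596.7538851

$39,596.75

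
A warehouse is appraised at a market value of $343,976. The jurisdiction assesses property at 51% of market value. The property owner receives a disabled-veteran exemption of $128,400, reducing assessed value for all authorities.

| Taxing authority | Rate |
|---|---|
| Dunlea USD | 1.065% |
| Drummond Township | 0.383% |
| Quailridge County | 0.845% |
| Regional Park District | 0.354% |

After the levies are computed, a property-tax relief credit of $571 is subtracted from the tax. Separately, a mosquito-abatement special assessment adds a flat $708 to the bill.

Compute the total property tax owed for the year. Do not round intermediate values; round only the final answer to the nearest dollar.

$1,382

Assessed value = $343,976 × 0.51 = $175,427.76
Taxable value = $175,427.76 − $128,400 = $47,027.76
Dunlea USD: $47,027.76 × 0.01065 = $500.845644
Drummond Township: $47,027.76 × 0.00383 = $180.1163208
Quailridge County: $47,027.76 × 0.00845 = $397.384572
Regional Park District: $47,027.76 × 0.00354 = $166.4782704
Levies subtotal = $1,244.8248072
After credit = $1,244.8248072 − $571 = $673.8248072
Total = $673.8248072 + $708 = $1,381.8248072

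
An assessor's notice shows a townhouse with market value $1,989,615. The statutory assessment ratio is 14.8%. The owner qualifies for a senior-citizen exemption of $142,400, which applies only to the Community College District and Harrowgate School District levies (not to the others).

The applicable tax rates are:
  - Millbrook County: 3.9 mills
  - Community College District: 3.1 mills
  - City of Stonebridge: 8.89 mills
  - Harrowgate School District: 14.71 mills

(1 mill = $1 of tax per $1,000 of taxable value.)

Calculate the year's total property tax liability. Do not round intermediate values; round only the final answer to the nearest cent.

Assessed value = $1,989,615 × 0.148 = $294,463.02
Millbrook County: $294,463.02 × 0.0039 = $1,148.405778
Community College District: ($294,463.02 − $142,400) × 0.0031 = $152,063.02 × 0.0031 = $471.395362
City of Stonebridge: $294,463.02 × 0.00889 = $2,617.7762478
Harrowgate School District: ($294,463.02 − $142,400) × 0.01471 = $152,063.02 × 0.01471 = $2,236.8470242
Total = $6,474.424412

$6,474.42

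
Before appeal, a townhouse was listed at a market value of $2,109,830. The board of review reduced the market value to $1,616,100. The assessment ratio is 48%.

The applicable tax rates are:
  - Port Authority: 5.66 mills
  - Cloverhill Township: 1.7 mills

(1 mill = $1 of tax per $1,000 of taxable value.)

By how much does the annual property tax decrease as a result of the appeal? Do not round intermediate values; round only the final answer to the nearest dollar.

$1,744

Old assessed value = $2,109,830 × 0.48 = $1,012,718.4
New assessed value = $1,616,100 × 0.48 = $775,728
Combined rate = 0.00566 + 0.0017 = 0.00736
Old tax = $1,012,718.4 × 0.00736 = $7,453.607424
New tax = $775,728 × 0.00736 = $5,709.35808
Reduction = $7,453.607424 − $5,709.35808 = $1,744.249344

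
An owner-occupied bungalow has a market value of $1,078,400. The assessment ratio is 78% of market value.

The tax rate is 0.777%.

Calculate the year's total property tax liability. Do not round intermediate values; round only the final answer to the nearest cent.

Assessed value = $1,078,400 × 0.78 = $841,152
Tax = $841,152 × 0.00777 = $6,535.75104

$6,535.75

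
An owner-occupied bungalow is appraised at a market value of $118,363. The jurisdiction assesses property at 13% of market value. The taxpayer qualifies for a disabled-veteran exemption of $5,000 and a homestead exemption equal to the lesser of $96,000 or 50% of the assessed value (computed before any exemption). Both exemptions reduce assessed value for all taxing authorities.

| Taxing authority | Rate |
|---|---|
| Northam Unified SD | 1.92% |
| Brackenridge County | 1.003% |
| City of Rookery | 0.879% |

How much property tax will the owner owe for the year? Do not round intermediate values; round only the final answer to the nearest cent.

$102.41

Assessed value = $118,363 × 0.13 = $15,387.19
Homestead exemption = min($96,000, 50% × $15,387.19) = min($96,000, $7,693.595) = $7,693.595 (percentage binds)
Taxable value = $15,387.19 − $5,000 − $7,693.595 = $2,693.595
Northam Unified SD: $2,693.595 × 0.0192 = $51.717024
Brackenridge County: $2,693.595 × 0.01003 = $27.01675785
City of Rookery: $2,693.595 × 0.00879 = $23.67670005
Total = $102.4104819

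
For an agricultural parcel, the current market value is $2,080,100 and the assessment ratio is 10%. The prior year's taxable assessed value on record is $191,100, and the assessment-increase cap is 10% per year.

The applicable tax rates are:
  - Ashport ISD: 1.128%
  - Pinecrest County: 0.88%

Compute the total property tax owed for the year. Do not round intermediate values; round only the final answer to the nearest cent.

Uncapped assessed value = $2,080,100 × 0.1 = $208,010
Cap limit = $191,100 × 1.1 = $210,210
Taxable assessed value = min($208,010, $210,210) = $208,010 (cap does not bind)
Ashport ISD: $208,010 × 0.01128 = $2,346.3528
Pinecrest County: $208,010 × 0.0088 = $1,830.488
Total = $4,176.8408

$4,176.84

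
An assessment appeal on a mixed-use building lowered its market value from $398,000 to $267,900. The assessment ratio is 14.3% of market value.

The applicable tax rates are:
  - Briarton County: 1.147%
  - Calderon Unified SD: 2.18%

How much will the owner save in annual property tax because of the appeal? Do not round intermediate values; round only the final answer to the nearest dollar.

$619

Old assessed value = $398,000 × 0.143 = $56,914
New assessed value = $267,900 × 0.143 = $38,309.7
Combined rate = 0.01147 + 0.0218 = 0.03327
Old tax = $56,914 × 0.03327 = $1,893.52878
New tax = $38,309.7 × 0.03327 = $1,274.563719
Reduction = $1,893.52878 − $1,274.563719 = $618.965061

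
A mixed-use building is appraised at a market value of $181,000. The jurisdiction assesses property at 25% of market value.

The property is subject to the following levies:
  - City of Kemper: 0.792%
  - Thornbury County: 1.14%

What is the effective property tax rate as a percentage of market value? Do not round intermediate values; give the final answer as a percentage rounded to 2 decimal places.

Assessed value = $181,000 × 0.25 = $45,250
City of Kemper: $45,250 × 0.00792 = $358.38
Thornbury County: $45,250 × 0.0114 = $515.85
Total tax = $874.23
Effective rate = $874.23 ÷ $181,000 = 0.48% of market value

0.48%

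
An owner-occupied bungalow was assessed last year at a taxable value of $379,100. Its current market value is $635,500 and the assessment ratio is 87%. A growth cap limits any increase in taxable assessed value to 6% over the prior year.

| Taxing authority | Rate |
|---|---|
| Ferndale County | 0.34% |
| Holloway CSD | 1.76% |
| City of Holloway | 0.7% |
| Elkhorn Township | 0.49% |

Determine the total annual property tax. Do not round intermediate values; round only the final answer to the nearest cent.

Uncapped assessed value = $635,500 × 0.87 = $552,885
Cap limit = $379,100 × 1.06 = $401,846
Taxable assessed value = min($552,885, $401,846) = $401,846 (cap binds)
Ferndale County: $401,846 × 0.0034 = $1,366.2764
Holloway CSD: $401,846 × 0.0176 = $7,072.4896
City of Holloway: $401,846 × 0.007 = $2,812.922
Elkhorn Township: $401,846 × 0.0049 = $1,969.0454
Total = $13,220.7334

$13,220.73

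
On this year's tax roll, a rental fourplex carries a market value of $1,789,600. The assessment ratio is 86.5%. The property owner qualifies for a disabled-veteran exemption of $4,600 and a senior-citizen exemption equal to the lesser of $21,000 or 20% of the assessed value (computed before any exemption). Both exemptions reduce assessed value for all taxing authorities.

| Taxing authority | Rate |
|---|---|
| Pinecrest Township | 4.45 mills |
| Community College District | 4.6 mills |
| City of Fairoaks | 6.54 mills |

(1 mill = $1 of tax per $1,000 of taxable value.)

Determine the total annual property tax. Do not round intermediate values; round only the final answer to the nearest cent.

Assessed value = $1,789,600 × 0.865 = $1,548,004
Senior-citizen exemption = min($21,000, 20% × $1,548,004) = min($21,000, $309,600.8) = $21,000 (dollar cap binds)
Taxable value = $1,548,004 − $4,600 − $21,000 = $1,522,404
Pinecrest Township: $1,522,404 × 0.00445 = $6,774.6978
Community College District: $1,522,404 × 0.0046 = $7,003.0584
City of Fairoaks: $1,522,404 × 0.00654 = $9,956.52216
Total = $23,734.27836

$23,734.28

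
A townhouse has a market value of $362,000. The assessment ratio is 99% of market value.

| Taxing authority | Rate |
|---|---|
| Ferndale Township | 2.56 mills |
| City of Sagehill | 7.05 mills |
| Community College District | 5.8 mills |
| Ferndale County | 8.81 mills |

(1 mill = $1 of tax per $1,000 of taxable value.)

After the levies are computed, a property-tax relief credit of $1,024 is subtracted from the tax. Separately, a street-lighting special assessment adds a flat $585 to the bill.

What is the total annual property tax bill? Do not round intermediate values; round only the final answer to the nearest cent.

Assessed value = $362,000 × 0.99 = $358,380
Ferndale Township: $358,380 × 0.00256 = $917.4528
City of Sagehill: $358,380 × 0.00705 = $2,526.579
Community College District: $358,380 × 0.0058 = $2,078.604
Ferndale County: $358,380 × 0.00881 = $3,157.3278
Levies subtotal = $8,679.9636
After credit = $8,679.9636 − $1,024 = $7,655.9636
Total = $7,655.9636 + $585 = $8,240.9636

$8,240.96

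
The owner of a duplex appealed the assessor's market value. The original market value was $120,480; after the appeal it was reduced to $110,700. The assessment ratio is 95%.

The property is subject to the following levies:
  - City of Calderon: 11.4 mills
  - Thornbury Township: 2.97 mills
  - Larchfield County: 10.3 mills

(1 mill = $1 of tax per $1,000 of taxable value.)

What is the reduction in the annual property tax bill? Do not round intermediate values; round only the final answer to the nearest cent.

Old assessed value = $120,480 × 0.95 = $114,456
New assessed value = $110,700 × 0.95 = $105,165
Combined rate = 0.0114 + 0.00297 + 0.0103 = 0.02467
Old tax = $114,456 × 0.02467 = $2,823.62952
New tax = $105,165 × 0.02467 = $2,594.42055
Reduction = $2,823.62952 − $2,594.42055 = $229.20897

$229.21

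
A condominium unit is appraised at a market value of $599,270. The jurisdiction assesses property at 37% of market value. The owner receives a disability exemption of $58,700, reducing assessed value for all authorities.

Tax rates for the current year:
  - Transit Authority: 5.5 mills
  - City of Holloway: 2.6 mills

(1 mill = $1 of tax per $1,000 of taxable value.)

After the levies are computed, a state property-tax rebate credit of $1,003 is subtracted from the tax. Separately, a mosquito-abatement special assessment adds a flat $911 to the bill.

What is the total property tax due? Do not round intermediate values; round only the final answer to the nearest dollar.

$1,229

Assessed value = $599,270 × 0.37 = $221,729.9
Taxable value = $221,729.9 − $58,700 = $163,029.9
Transit Authority: $163,029.9 × 0.0055 = $896.66445
City of Holloway: $163,029.9 × 0.0026 = $423.87774
Levies subtotal = $1,320.54219
After credit = $1,320.54219 − $1,003 = $317.54219
Total = $317.54219 + $911 = $1,228.54219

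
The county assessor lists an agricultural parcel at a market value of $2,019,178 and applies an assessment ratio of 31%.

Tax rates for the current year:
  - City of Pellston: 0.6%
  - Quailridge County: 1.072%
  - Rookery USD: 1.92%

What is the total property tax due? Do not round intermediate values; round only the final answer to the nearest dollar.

$22,484

Assessed value = $2,019,178 × 0.31 = $625,945.18
City of Pellston: $625,945.18 × 0.006 = $3,755.67108
Quailridge County: $625,945.18 × 0.01072 = $6,710.1323296
Rookery USD: $625,945.18 × 0.0192 = $12,018.147456
Total = $3,755.67108 + $6,710.1323296 + $12,018.147456 = $22,483.9508656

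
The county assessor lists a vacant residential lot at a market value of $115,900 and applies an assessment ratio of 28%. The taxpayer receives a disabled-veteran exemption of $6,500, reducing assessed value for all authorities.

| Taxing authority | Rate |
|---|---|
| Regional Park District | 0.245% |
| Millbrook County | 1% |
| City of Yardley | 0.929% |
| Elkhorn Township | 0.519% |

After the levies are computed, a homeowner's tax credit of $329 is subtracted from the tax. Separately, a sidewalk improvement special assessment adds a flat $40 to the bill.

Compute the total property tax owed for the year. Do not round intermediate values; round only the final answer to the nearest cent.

Assessed value = $115,900 × 0.28 = $32,452
Taxable value = $32,452 − $6,500 = $25,952
Regional Park District: $25,952 × 0.00245 = $63.5824
Millbrook County: $25,952 × 0.01 = $259.52
City of Yardley: $25,952 × 0.00929 = $241.09408
Elkhorn Township: $25,952 × 0.00519 = $134.69088
Levies subtotal = $698.88736
After credit = $698.88736 − $329 = $369.88736
Total = $369.88736 + $40 = $409.88736

$409.89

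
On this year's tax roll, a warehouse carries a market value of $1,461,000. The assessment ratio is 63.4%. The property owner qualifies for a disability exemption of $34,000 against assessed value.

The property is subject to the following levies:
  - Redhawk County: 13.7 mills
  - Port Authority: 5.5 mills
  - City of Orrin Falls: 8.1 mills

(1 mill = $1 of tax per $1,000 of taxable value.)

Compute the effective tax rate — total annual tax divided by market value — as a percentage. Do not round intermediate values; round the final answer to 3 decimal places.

1.667%

Assessed value = $1,461,000 × 0.634 = $926,274
Taxable value = $926,274 − $34,000 = $892,274
Redhawk County: $892,274 × 0.0137 = $12,224.1538
Port Authority: $892,274 × 0.0055 = $4,907.507
City of Orrin Falls: $892,274 × 0.0081 = $7,227.4194
Total tax = $24,359.0802
Effective rate = $24,359.0802 ÷ $1,461,000 = 1.667% of market value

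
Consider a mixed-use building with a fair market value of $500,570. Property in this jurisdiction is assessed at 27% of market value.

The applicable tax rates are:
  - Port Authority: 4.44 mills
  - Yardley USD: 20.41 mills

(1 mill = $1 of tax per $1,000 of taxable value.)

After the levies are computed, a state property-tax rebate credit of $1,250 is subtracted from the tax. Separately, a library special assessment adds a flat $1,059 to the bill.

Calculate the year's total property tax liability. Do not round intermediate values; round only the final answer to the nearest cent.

Assessed value = $500,570 × 0.27 = $135,153.9
Port Authority: $135,153.9 × 0.00444 = $600.083316
Yardley USD: $135,153.9 × 0.02041 = $2,758.491099
Levies subtotal = $3,358.574415
After credit = $3,358.574415 − $1,250 = $2,108.574415
Total = $2,108.574415 + $1,059 = $3,167.574415

$3,167.57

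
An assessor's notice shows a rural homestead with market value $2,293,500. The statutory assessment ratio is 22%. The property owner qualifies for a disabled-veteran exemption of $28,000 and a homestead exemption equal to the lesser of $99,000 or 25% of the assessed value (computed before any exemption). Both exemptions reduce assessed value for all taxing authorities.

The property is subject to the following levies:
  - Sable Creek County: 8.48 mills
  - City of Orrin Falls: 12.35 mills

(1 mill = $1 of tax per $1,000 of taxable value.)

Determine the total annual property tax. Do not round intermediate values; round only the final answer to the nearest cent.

Assessed value = $2,293,500 × 0.22 = $504,570
Homestead exemption = min($99,000, 25% × $504,570) = min($99,000, $126,142.5) = $99,000 (dollar cap binds)
Taxable value = $504,570 − $28,000 − $99,000 = $377,570
Sable Creek County: $377,570 × 0.00848 = $3,201.7936
City of Orrin Falls: $377,570 × 0.01235 = $4,662.9895
Total = $7,864.7831

$7,864.78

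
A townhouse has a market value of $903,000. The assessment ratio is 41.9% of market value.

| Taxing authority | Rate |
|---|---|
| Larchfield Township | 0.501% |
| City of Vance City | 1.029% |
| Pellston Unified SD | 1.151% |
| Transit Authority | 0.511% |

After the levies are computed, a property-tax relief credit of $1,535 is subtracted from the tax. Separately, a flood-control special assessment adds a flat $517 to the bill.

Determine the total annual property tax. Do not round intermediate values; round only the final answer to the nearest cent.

$11,059.16

Assessed value = $903,000 × 0.419 = $378,357
Larchfield Township: $378,357 × 0.00501 = $1,895.56857
City of Vance City: $378,357 × 0.01029 = $3,893.29353
Pellston Unified SD: $378,357 × 0.01151 = $4,354.88907
Transit Authority: $378,357 × 0.00511 = $1,933.40427
Levies subtotal = $12,077.15544
After credit = $12,077.15544 − $1,535 = $10,542.15544
Total = $10,542.15544 + $517 = $11,059.15544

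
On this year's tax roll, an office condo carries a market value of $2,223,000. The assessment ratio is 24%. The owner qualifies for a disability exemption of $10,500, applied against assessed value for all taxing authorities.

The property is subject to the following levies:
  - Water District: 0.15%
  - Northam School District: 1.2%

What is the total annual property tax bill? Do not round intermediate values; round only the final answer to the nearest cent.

Assessed value = $2,223,000 × 0.24 = $533,520
Taxable value = $533,520 − $10,500 = $523,020
Water District: $523,020 × 0.0015 = $784.53
Northam School District: $523,020 × 0.012 = $6,276.24
Total = $784.53 + $6,276.24 = $7,060.77

$7,060.77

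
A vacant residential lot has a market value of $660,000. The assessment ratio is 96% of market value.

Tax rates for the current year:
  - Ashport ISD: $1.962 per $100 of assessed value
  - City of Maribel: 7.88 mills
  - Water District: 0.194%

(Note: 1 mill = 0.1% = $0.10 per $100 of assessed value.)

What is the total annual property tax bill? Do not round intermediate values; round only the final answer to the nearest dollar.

$18,653

Assessed value = $660,000 × 0.96 = $633,600
Ashport ISD: $633,600 × 0.01962 = $12,431.232
City of Maribel: $633,600 × 0.00788 = $4,992.768
Water District: $633,600 × 0.00194 = $1,229.184
Total = $18,653.184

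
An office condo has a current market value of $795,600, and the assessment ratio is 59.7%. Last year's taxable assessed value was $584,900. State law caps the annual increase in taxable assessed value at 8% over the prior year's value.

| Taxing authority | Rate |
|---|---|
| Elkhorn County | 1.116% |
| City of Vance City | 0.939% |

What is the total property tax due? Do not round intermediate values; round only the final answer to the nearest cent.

$9,760.70

Uncapped assessed value = $795,600 × 0.597 = $474,973.2
Cap limit = $584,900 × 1.08 = $631,692
Taxable assessed value = min($474,973.2, $631,692) = $474,973.2 (cap does not bind)
Elkhorn County: $474,973.2 × 0.01116 = $5,300.700912
City of Vance City: $474,973.2 × 0.00939 = $4,459.998348
Total = $9,760.69926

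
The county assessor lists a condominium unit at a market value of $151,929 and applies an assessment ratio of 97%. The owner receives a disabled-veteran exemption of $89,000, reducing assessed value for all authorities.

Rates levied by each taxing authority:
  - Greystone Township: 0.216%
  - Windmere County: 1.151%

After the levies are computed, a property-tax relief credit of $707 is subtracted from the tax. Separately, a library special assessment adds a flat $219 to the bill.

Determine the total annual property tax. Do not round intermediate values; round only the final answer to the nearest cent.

Assessed value = $151,929 × 0.97 = $147,371.13
Taxable value = $147,371.13 − $89,000 = $58,371.13
Greystone Township: $58,371.13 × 0.00216 = $126.0816408
Windmere County: $58,371.13 × 0.01151 = $671.8517063
Levies subtotal = $797.9333471
After credit = $797.9333471 − $707 = $90.9333471
Total = $90.9333471 + $219 = $309.9333471

$309.93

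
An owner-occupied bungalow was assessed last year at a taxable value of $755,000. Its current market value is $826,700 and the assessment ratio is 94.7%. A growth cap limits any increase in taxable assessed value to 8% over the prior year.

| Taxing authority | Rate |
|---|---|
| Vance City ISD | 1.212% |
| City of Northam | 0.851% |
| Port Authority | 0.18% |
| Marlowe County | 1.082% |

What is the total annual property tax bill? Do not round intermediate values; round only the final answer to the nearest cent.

$26,030.92

Uncapped assessed value = $826,700 × 0.947 = $782,884.9
Cap limit = $755,000 × 1.08 = $815,400
Taxable assessed value = min($782,884.9, $815,400) = $782,884.9 (cap does not bind)
Vance City ISD: $782,884.9 × 0.01212 = $9,488.564988
City of Northam: $782,884.9 × 0.00851 = $6,662.350499
Port Authority: $782,884.9 × 0.0018 = $1,409.19282
Marlowe County: $782,884.9 × 0.01082 = $8,470.814618
Total = $26,030.922925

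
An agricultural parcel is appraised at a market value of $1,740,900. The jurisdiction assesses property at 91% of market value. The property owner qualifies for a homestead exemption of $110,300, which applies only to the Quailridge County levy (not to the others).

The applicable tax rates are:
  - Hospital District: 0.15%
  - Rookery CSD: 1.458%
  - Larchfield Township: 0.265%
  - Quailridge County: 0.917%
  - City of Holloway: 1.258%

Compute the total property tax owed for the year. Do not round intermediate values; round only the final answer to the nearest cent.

$63,117.73

Assessed value = $1,740,900 × 0.91 = $1,584,219
Hospital District: $1,584,219 × 0.0015 = $2,376.3285
Rookery CSD: $1,584,219 × 0.01458 = $23,097.91302
Larchfield Township: $1,584,219 × 0.00265 = $4,198.18035
Quailridge County: ($1,584,219 − $110,300) × 0.00917 = $1,473,919 × 0.00917 = $13,515.83723
City of Holloway: $1,584,219 × 0.01258 = $19,929.47502
Total = $63,117.73412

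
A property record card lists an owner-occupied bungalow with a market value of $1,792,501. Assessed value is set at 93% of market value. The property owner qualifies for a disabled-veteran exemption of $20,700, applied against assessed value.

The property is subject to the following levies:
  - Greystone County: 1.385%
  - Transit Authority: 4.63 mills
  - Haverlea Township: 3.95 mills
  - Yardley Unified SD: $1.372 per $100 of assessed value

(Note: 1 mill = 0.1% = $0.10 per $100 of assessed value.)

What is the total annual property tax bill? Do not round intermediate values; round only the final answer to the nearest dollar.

Assessed value = $1,792,501 × 0.93 = $1,667,025.93
Taxable value = $1,667,025.93 − $20,700 = $1,646,325.93
Greystone County: $1,646,325.93 × 0.01385 = $22,801.6141305
Transit Authority: $1,646,325.93 × 0.00463 = $7,622.4890559
Haverlea Township: $1,646,325.93 × 0.00395 = $6,502.9874235
Yardley Unified SD: $1,646,325.93 × 0.01372 = $22,587.5917596
Total = $59,514.6823695

$59,515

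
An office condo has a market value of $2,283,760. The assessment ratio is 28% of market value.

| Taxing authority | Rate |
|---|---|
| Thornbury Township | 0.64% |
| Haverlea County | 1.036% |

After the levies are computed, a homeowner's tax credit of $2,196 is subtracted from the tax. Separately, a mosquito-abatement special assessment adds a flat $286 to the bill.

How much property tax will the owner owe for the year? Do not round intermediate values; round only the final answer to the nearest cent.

Assessed value = $2,283,760 × 0.28 = $639,452.8
Thornbury Township: $639,452.8 × 0.0064 = $4,092.49792
Haverlea County: $639,452.8 × 0.01036 = $6,624.731008
Levies subtotal = $10,717.228928
After credit = $10,717.228928 − $2,196 = $8,521.228928
Total = $8,521.228928 + $286 = $8,807.228928

$8,807.23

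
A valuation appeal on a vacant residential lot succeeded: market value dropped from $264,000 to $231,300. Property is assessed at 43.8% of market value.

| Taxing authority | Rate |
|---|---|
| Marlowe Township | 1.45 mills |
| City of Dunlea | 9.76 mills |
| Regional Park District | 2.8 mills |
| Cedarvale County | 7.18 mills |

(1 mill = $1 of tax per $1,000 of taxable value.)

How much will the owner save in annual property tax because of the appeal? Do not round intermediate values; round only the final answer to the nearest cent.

Old assessed value = $264,000 × 0.438 = $115,632
New assessed value = $231,300 × 0.438 = $101,309.4
Combined rate = 0.00145 + 0.00976 + 0.0028 + 0.00718 = 0.02119
Old tax = $115,632 × 0.02119 = $2,450.24208
New tax = $101,309.4 × 0.02119 = $2,146.746186
Reduction = $2,450.24208 − $2,146.746186 = $303.495894

$303.50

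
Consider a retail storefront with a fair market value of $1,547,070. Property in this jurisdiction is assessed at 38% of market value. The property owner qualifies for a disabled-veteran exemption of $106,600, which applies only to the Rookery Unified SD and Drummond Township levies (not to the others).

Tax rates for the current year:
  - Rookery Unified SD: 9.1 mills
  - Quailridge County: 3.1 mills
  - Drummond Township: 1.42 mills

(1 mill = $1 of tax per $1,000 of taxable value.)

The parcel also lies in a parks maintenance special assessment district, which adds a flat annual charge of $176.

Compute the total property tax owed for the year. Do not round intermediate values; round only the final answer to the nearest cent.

$7,061.58

Assessed value = $1,547,070 × 0.38 = $587,886.6
Rookery Unified SD: ($587,886.6 − $106,600) × 0.0091 = $481,286.6 × 0.0091 = $4,379.70806
Quailridge County: $587,886.6 × 0.0031 = $1,822.44846
Drummond Township: ($587,886.6 − $106,600) × 0.00142 = $481,286.6 × 0.00142 = $683.426972
Levies subtotal = $6,885.583492
Total = $6,885.583492 + $176 = $7,061.583492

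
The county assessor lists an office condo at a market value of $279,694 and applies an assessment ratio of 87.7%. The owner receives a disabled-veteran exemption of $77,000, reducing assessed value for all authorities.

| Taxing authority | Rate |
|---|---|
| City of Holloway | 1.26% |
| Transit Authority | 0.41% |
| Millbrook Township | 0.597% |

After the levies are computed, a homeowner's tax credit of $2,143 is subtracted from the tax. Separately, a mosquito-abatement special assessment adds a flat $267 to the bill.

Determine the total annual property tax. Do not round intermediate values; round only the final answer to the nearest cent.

$1,939.17

Assessed value = $279,694 × 0.877 = $245,291.638
Taxable value = $245,291.638 − $77,000 = $168,291.638
City of Holloway: $168,291.638 × 0.0126 = $2,120.4746388
Transit Authority: $168,291.638 × 0.0041 = $689.9957158
Millbrook Township: $168,291.638 × 0.00597 = $1,004.70107886
Levies subtotal = $3,815.17143346
After credit = $3,815.17143346 − $2,143 = $1,672.17143346
Total = $1,672.17143346 + $267 = $1,939.17143346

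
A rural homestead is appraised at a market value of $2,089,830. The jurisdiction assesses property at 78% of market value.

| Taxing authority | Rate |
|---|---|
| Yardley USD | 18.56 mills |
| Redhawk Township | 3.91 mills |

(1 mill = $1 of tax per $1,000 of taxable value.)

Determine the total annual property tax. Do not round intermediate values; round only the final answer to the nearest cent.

Assessed value = $2,089,830 × 0.78 = $1,630,067.4
Yardley USD: $1,630,067.4 × 0.01856 = $30,254.050944
Redhawk Township: $1,630,067.4 × 0.00391 = $6,373.563534
Total = $30,254.050944 + $6,373.563534 = $36,627.614478

$36,627.61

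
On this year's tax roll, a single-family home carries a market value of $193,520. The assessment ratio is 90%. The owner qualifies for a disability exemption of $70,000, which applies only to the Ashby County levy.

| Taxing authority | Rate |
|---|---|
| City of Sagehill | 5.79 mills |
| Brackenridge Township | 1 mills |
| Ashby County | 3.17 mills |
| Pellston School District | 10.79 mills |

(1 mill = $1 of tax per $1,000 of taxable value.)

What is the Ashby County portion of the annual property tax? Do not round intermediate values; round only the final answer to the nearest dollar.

$330

Assessed value = $193,520 × 0.9 = $174,168
Ashby County taxable value = $174,168 − $70,000 = $104,168
Ashby County levy = $104,168 × 0.00317 = $330.21256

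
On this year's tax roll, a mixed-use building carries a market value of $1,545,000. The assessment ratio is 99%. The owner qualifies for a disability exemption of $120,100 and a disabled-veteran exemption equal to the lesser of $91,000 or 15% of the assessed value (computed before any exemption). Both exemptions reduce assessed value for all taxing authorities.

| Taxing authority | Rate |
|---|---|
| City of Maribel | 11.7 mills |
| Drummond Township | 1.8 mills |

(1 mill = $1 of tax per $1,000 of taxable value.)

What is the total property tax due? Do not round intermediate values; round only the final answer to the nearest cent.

$17,799.08

Assessed value = $1,545,000 × 0.99 = $1,529,550
Disabled-veteran exemption = min($91,000, 15% × $1,529,550) = min($91,000, $229,432.5) = $91,000 (dollar cap binds)
Taxable value = $1,529,550 − $120,100 − $91,000 = $1,318,450
City of Maribel: $1,318,450 × 0.0117 = $15,425.865
Drummond Township: $1,318,450 × 0.0018 = $2,373.21
Total = $17,799.075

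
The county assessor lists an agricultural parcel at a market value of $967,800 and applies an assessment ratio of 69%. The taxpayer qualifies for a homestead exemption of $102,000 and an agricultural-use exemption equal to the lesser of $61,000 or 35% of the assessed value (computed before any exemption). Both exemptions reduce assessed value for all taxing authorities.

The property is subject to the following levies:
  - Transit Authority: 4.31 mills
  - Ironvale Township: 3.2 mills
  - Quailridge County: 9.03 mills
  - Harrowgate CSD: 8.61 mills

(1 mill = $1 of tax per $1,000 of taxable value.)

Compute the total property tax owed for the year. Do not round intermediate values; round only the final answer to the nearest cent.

$12,695.27

Assessed value = $967,800 × 0.69 = $667,782
Agricultural-use exemption = min($61,000, 35% × $667,782) = min($61,000, $233,723.7) = $61,000 (dollar cap binds)
Taxable value = $667,782 − $102,000 − $61,000 = $504,782
Transit Authority: $504,782 × 0.00431 = $2,175.61042
Ironvale Township: $504,782 × 0.0032 = $1,615.3024
Quailridge County: $504,782 × 0.00903 = $4,558.18146
Harrowgate CSD: $504,782 × 0.00861 = $4,346.17302
Total = $12,695.2673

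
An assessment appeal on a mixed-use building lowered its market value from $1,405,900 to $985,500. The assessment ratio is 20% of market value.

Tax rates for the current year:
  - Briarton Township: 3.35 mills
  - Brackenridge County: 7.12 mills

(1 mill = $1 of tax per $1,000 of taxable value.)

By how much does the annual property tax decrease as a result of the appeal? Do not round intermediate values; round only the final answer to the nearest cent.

$880.32

Old assessed value = $1,405,900 × 0.2 = $281,180
New assessed value = $985,500 × 0.2 = $197,100
Combined rate = 0.00335 + 0.00712 = 0.01047
Old tax = $281,180 × 0.01047 = $2,943.9546
New tax = $197,100 × 0.01047 = $2,063.637
Reduction = $2,943.9546 − $2,063.637 = $880.3176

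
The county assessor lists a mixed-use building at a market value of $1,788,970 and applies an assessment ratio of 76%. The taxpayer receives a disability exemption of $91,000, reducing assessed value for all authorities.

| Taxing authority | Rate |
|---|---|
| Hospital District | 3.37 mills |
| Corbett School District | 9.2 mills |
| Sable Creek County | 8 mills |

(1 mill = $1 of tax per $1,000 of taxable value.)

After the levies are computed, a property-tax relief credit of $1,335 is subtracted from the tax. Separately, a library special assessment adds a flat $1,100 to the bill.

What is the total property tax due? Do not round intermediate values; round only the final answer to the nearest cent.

$25,860.46

Assessed value = $1,788,970 × 0.76 = $1,359,617.2
Taxable value = $1,359,617.2 − $91,000 = $1,268,617.2
Hospital District: $1,268,617.2 × 0.00337 = $4,275.239964
Corbett School District: $1,268,617.2 × 0.0092 = $11,671.27824
Sable Creek County: $1,268,617.2 × 0.008 = $10,148.9376
Levies subtotal = $26,095.455804
After credit = $26,095.455804 − $1,335 = $24,760.455804
Total = $24,760.455804 + $1,100 = $25,860.455804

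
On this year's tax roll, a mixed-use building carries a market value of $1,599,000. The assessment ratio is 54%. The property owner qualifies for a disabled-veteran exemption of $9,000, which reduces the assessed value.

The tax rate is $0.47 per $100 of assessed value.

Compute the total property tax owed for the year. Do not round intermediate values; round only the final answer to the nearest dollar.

$4,016

Assessed value = $1,599,000 × 0.54 = $863,460
Taxable value = $863,460 − $9,000 = $854,460
Tax = $854,460 × 0.0047 = $4,015.962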